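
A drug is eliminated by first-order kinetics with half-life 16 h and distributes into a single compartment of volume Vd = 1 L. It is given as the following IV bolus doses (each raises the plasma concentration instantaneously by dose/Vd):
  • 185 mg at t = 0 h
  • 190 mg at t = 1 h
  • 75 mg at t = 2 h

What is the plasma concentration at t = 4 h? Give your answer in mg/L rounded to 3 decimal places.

k = ln 2 / 16 = 0.04332 per h
Dose 1 (185 mg at t=0 h): 185·exp(−0.04332·4) = 155.566 mg/L
Dose 2 (190 mg at t=1 h): 190·exp(−0.04332·3) = 166.844 mg/L
Dose 3 (75 mg at t=2 h): 75·exp(−0.04332·2) = 68.775 mg/L
C(4) = 155.566 + 166.844 + 68.775 = 391.185 mg/L

391.185 mg/L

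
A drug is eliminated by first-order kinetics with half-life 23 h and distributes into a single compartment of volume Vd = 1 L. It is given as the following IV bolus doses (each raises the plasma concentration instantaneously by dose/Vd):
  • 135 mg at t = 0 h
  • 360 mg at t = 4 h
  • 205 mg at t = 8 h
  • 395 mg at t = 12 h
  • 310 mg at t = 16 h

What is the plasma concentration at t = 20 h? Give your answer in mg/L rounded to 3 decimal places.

k = ln 2 / 23 = 0.03014 per h
Dose 1 (135 mg at t=0 h): 135·exp(−0.03014·20) = 73.887 mg/L
Dose 2 (360 mg at t=4 h): 360·exp(−0.03014·16) = 222.275 mg/L
Dose 3 (205 mg at t=8 h): 205·exp(−0.03014·12) = 142.789 mg/L
Dose 4 (395 mg at t=12 h): 395·exp(−0.03014·8) = 310.378 mg/L
Dose 5 (310 mg at t=16 h): 310·exp(−0.03014·4) = 274.795 mg/L
C(20) = 73.887 + 222.275 + 142.789 + 310.378 + 274.795 = 1024.124 mg/L

1024.124 mg/L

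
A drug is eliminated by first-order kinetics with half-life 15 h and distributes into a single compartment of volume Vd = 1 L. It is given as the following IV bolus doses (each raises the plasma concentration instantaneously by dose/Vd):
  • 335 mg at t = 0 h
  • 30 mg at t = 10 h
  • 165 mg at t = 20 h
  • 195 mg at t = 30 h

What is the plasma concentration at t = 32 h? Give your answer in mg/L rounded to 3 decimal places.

359.765 mg/L

k = ln 2 / 15 = 0.04621 per h
Dose 1 (335 mg at t=0 h): 335·exp(−0.04621·32) = 76.357 mg/L
Dose 2 (30 mg at t=10 h): 30·exp(−0.04621·22) = 10.855 mg/L
Dose 3 (165 mg at t=20 h): 165·exp(−0.04621·12) = 94.768 mg/L
Dose 4 (195 mg at t=30 h): 195·exp(−0.04621·2) = 177.786 mg/L
C(32) = 76.357 + 10.855 + 94.768 + 177.786 = 359.765 mg/L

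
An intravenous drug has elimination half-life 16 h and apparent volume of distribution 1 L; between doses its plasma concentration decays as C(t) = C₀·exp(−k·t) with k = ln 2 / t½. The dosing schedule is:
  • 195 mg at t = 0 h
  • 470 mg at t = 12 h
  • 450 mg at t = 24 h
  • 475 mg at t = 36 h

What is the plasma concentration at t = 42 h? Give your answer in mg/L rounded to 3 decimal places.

k = ln 2 / 16 = 0.04332 per h
Dose 1 (195 mg at t=0 h): 195·exp(−0.04332·42) = 31.610 mg/L
Dose 2 (470 mg at t=12 h): 470·exp(−0.04332·30) = 128.135 mg/L
Dose 3 (450 mg at t=24 h): 450·exp(−0.04332·18) = 206.326 mg/L
Dose 4 (475 mg at t=36 h): 475·exp(−0.04332·6) = 366.275 mg/L
C(42) = 31.610 + 128.135 + 206.326 + 366.275 = 732.346 mg/L

732.346 mg/L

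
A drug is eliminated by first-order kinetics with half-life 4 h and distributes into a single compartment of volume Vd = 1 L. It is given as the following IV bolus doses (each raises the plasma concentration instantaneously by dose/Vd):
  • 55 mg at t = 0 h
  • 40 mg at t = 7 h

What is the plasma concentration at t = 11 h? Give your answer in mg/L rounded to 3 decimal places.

28.176 mg/L

k = ln 2 / 4 = 0.17329 per h
Dose 1 (55 mg at t=0 h): 55·exp(−0.17329·11) = 8.176 mg/L
Dose 2 (40 mg at t=7 h): 40·exp(−0.17329·4) = 20.000 mg/L
C(11) = 8.176 + 20.000 = 28.176 mg/L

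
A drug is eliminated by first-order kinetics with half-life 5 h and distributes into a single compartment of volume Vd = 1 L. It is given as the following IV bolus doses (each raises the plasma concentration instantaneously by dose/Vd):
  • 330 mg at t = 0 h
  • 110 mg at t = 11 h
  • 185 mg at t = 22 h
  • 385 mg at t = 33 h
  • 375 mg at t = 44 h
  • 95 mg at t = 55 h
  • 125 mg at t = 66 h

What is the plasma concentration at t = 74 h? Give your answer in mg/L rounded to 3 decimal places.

k = ln 2 / 5 = 0.13863 per h
Dose 1 (330 mg at t=0 h): 330·exp(−0.13863·74) = 0.012 mg/L
Dose 2 (110 mg at t=11 h): 110·exp(−0.13863·63) = 0.018 mg/L
Dose 3 (185 mg at t=22 h): 185·exp(−0.13863·52) = 0.137 mg/L
Dose 4 (385 mg at t=33 h): 385·exp(−0.13863·41) = 1.309 mg/L
Dose 5 (375 mg at t=44 h): 375·exp(−0.13863·30) = 5.859 mg/L
Dose 6 (95 mg at t=55 h): 95·exp(−0.13863·19) = 6.820 mg/L
Dose 7 (125 mg at t=66 h): 125·exp(−0.13863·8) = 41.235 mg/L
C(74) = 0.012 + 0.018 + 0.137 + 1.309 + 5.859 + 6.820 + 41.235 = 55.390 mg/L

55.390 mg/L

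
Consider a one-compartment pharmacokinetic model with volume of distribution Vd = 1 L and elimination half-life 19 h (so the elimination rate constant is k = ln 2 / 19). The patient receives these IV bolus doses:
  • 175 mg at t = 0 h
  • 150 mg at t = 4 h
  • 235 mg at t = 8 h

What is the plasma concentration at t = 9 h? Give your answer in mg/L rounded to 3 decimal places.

477.592 mg/L

k = ln 2 / 19 = 0.03648 per h
Dose 1 (175 mg at t=0 h): 175·exp(−0.03648·9) = 126.022 mg/L
Dose 2 (150 mg at t=4 h): 150·exp(−0.03648·5) = 124.989 mg/L
Dose 3 (235 mg at t=8 h): 235·exp(−0.03648·1) = 226.581 mg/L
C(9) = 126.022 + 124.989 + 226.581 = 477.592 mg/L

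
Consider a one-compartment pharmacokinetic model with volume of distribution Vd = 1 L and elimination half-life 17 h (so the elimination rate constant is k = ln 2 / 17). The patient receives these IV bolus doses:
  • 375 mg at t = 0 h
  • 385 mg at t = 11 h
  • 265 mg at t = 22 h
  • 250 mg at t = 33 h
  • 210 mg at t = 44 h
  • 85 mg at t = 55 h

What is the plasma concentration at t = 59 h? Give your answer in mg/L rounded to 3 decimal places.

k = ln 2 / 17 = 0.04077 per h
Dose 1 (375 mg at t=0 h): 375·exp(−0.04077·59) = 33.828 mg/L
Dose 2 (385 mg at t=11 h): 385·exp(−0.04077·48) = 54.387 mg/L
Dose 3 (265 mg at t=22 h): 265·exp(−0.04077·37) = 58.622 mg/L
Dose 4 (250 mg at t=33 h): 250·exp(−0.04077·26) = 86.605 mg/L
Dose 5 (210 mg at t=44 h): 210·exp(−0.04077·15) = 113.921 mg/L
Dose 6 (85 mg at t=55 h): 85·exp(−0.04077·4) = 72.209 mg/L
C(59) = 33.828 + 54.387 + 58.622 + 86.605 + 113.921 + 72.209 = 419.572 mg/L

419.572 mg/L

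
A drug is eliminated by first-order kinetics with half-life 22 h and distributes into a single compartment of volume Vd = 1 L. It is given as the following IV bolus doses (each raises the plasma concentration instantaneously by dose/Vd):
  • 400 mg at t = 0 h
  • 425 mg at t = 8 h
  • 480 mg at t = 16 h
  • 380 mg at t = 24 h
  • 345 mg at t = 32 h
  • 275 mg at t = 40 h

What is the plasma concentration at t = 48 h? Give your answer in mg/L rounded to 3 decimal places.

k = ln 2 / 22 = 0.03151 per h
Dose 1 (400 mg at t=0 h): 400·exp(−0.03151·48) = 88.159 mg/L
Dose 2 (425 mg at t=8 h): 425·exp(−0.03151·40) = 120.521 mg/L
Dose 3 (480 mg at t=16 h): 480·exp(−0.03151·32) = 175.138 mg/L
Dose 4 (380 mg at t=24 h): 380·exp(−0.03151·24) = 178.397 mg/L
Dose 5 (345 mg at t=32 h): 345·exp(−0.03151·16) = 208.395 mg/L
Dose 6 (275 mg at t=40 h): 275·exp(−0.03151·8) = 213.731 mg/L
C(48) = 88.159 + 120.521 + 175.138 + 178.397 + 208.395 + 213.731 = 984.341 mg/L

984.341 mg/L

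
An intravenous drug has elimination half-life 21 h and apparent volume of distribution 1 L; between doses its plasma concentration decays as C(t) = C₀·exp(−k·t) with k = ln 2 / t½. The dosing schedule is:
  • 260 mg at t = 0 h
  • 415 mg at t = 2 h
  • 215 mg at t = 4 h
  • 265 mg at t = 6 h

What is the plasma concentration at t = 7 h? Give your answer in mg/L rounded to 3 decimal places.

k = ln 2 / 21 = 0.03301 per h
Dose 1 (260 mg at t=0 h): 260·exp(−0.03301·7) = 206.362 mg/L
Dose 2 (415 mg at t=2 h): 415·exp(−0.03301·5) = 351.864 mg/L
Dose 3 (215 mg at t=4 h): 215·exp(−0.03301·3) = 194.731 mg/L
Dose 4 (265 mg at t=6 h): 265·exp(−0.03301·1) = 256.396 mg/L
C(7) = 206.362 + 351.864 + 194.731 + 256.396 = 1009.352 mg/L

1009.352 mg/L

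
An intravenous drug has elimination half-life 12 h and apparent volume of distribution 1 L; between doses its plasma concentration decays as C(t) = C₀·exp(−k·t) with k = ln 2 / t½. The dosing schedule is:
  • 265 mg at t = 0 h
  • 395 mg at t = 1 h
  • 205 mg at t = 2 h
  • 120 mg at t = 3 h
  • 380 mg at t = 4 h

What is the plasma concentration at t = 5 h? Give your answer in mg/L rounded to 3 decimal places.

k = ln 2 / 12 = 0.05776 per h
Dose 1 (265 mg at t=0 h): 265·exp(−0.05776·5) = 198.526 mg/L
Dose 2 (395 mg at t=1 h): 395·exp(−0.05776·4) = 313.512 mg/L
Dose 3 (205 mg at t=2 h): 205·exp(−0.05776·3) = 172.384 mg/L
Dose 4 (120 mg at t=3 h): 120·exp(−0.05776·2) = 106.908 mg/L
Dose 5 (380 mg at t=4 h): 380·exp(−0.05776·1) = 358.672 mg/L
C(5) = 198.526 + 313.512 + 172.384 + 106.908 + 358.672 = 1150.001 mg/L

1150.001 mg/L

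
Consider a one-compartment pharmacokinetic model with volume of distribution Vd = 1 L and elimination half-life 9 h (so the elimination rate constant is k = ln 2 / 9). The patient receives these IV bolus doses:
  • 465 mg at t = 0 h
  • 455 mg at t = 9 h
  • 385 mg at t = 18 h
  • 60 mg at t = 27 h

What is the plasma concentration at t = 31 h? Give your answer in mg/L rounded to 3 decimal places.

311.859 mg/L

k = ln 2 / 9 = 0.07702 per h
Dose 1 (465 mg at t=0 h): 465·exp(−0.07702·31) = 42.714 mg/L
Dose 2 (455 mg at t=9 h): 455·exp(−0.07702·22) = 83.591 mg/L
Dose 3 (385 mg at t=18 h): 385·exp(−0.07702·13) = 141.462 mg/L
Dose 4 (60 mg at t=27 h): 60·exp(−0.07702·4) = 44.092 mg/L
C(31) = 42.714 + 83.591 + 141.462 + 44.092 = 311.859 mg/L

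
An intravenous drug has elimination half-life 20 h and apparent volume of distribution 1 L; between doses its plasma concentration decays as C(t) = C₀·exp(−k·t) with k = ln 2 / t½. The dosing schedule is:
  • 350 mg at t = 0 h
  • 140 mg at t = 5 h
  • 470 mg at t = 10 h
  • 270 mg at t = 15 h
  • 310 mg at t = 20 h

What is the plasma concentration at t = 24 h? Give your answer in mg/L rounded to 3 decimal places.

981.656 mg/L

k = ln 2 / 20 = 0.03466 per h
Dose 1 (350 mg at t=0 h): 350·exp(−0.03466·24) = 152.346 mg/L
Dose 2 (140 mg at t=5 h): 140·exp(−0.03466·19) = 72.469 mg/L
Dose 3 (470 mg at t=10 h): 470·exp(−0.03466·14) = 289.319 mg/L
Dose 4 (270 mg at t=15 h): 270·exp(−0.03466·9) = 197.652 mg/L
Dose 5 (310 mg at t=20 h): 310·exp(−0.03466·4) = 269.871 mg/L
C(24) = 152.346 + 72.469 + 289.319 + 197.652 + 269.871 = 981.656 mg/L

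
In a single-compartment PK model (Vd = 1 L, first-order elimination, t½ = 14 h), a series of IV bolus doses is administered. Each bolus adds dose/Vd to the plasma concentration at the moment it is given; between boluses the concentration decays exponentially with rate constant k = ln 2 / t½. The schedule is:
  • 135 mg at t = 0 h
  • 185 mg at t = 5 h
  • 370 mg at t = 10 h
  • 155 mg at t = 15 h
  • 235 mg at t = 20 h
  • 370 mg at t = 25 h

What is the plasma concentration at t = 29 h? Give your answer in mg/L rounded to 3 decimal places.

k = ln 2 / 14 = 0.04951 per h
Dose 1 (135 mg at t=0 h): 135·exp(−0.04951·29) = 32.120 mg/L
Dose 2 (185 mg at t=5 h): 185·exp(−0.04951·24) = 56.379 mg/L
Dose 3 (370 mg at t=10 h): 370·exp(−0.04951·19) = 144.431 mg/L
Dose 4 (155 mg at t=15 h): 155·exp(−0.04951·14) = 77.500 mg/L
Dose 5 (235 mg at t=20 h): 235·exp(−0.04951·9) = 150.504 mg/L
Dose 6 (370 mg at t=25 h): 370·exp(−0.04951·4) = 303.524 mg/L
C(29) = 32.120 + 56.379 + 144.431 + 77.500 + 150.504 + 303.524 = 764.459 mg/L

764.459 mg/L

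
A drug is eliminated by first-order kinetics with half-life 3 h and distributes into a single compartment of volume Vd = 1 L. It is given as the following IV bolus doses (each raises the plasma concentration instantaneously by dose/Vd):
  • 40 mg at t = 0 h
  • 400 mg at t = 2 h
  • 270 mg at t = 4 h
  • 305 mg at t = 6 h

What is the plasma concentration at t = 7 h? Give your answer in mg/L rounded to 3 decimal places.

k = ln 2 / 3 = 0.23105 per h
Dose 1 (40 mg at t=0 h): 40·exp(−0.23105·7) = 7.937 mg/L
Dose 2 (400 mg at t=2 h): 400·exp(−0.23105·5) = 125.992 mg/L
Dose 3 (270 mg at t=4 h): 270·exp(−0.23105·3) = 135.000 mg/L
Dose 4 (305 mg at t=6 h): 305·exp(−0.23105·1) = 242.079 mg/L
C(7) = 7.937 + 125.992 + 135.000 + 242.079 = 511.008 mg/L

511.008 mg/L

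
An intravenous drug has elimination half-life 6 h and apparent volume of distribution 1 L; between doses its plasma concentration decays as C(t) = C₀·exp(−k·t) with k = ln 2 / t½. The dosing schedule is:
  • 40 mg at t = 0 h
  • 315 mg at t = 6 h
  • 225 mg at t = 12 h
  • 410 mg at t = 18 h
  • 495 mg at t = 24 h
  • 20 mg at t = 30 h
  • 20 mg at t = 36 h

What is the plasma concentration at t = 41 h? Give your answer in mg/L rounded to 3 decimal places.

k = ln 2 / 6 = 0.11552 per h
Dose 1 (40 mg at t=0 h): 40·exp(−0.11552·41) = 0.351 mg/L
Dose 2 (315 mg at t=6 h): 315·exp(−0.11552·35) = 5.525 mg/L
Dose 3 (225 mg at t=12 h): 225·exp(−0.11552·29) = 7.892 mg/L
Dose 4 (410 mg at t=18 h): 410·exp(−0.11552·23) = 28.763 mg/L
Dose 5 (495 mg at t=24 h): 495·exp(−0.11552·17) = 69.452 mg/L
Dose 6 (20 mg at t=30 h): 20·exp(−0.11552·11) = 5.612 mg/L
Dose 7 (20 mg at t=36 h): 20·exp(−0.11552·5) = 11.225 mg/L
C(41) = 0.351 + 5.525 + 7.892 + 28.763 + 69.452 + 5.612 + 11.225 = 128.820 mg/L

128.820 mg/L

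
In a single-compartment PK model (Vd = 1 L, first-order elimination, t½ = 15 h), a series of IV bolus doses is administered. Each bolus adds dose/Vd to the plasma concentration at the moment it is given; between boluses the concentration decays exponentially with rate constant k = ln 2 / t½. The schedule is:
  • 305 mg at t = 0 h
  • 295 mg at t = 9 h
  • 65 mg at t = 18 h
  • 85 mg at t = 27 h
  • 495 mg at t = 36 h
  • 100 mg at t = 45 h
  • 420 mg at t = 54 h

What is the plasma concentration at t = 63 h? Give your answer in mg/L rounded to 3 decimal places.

527.928 mg/L

k = ln 2 / 15 = 0.04621 per h
Dose 1 (305 mg at t=0 h): 305·exp(−0.04621·63) = 16.595 mg/L
Dose 2 (295 mg at t=9 h): 295·exp(−0.04621·54) = 24.328 mg/L
Dose 3 (65 mg at t=18 h): 65·exp(−0.04621·45) = 8.125 mg/L
Dose 4 (85 mg at t=27 h): 85·exp(−0.04621·36) = 16.104 mg/L
Dose 5 (495 mg at t=36 h): 495·exp(−0.04621·27) = 142.151 mg/L
Dose 6 (100 mg at t=45 h): 100·exp(−0.04621·18) = 43.528 mg/L
Dose 7 (420 mg at t=54 h): 420·exp(−0.04621·9) = 277.097 mg/L
C(63) = 16.595 + 24.328 + 8.125 + 16.104 + 142.151 + 43.528 + 277.097 = 527.928 mg/L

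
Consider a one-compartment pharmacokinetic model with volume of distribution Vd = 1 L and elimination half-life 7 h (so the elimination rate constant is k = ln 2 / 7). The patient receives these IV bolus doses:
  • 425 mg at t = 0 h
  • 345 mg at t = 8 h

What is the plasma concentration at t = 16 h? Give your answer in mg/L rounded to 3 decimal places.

k = ln 2 / 7 = 0.09902 per h
Dose 1 (425 mg at t=0 h): 425·exp(−0.09902·16) = 87.161 mg/L
Dose 2 (345 mg at t=8 h): 345·exp(−0.09902·8) = 156.237 mg/L
C(16) = 87.161 + 156.237 = 243.398 mg/L

243.398 mg/L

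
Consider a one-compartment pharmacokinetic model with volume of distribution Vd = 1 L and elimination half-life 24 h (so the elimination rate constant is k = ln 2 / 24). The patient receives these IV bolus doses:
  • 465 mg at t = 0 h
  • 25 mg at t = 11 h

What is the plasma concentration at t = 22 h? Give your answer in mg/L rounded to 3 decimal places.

k = ln 2 / 24 = 0.02888 per h
Dose 1 (465 mg at t=0 h): 465·exp(−0.02888·22) = 246.325 mg/L
Dose 2 (25 mg at t=11 h): 25·exp(−0.02888·11) = 18.196 mg/L
C(22) = 246.325 + 18.196 = 264.521 mg/L

264.521 mg/L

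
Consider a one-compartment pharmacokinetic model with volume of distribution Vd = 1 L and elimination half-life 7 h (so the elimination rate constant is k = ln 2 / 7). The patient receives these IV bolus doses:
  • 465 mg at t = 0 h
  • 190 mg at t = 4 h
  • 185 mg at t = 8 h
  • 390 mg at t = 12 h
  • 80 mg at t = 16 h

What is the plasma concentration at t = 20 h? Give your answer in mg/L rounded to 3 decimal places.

k = ln 2 / 7 = 0.09902 per h
Dose 1 (465 mg at t=0 h): 465·exp(−0.09902·20) = 64.175 mg/L
Dose 2 (190 mg at t=4 h): 190·exp(−0.09902·16) = 38.966 mg/L
Dose 3 (185 mg at t=8 h): 185·exp(−0.09902·12) = 56.379 mg/L
Dose 4 (390 mg at t=12 h): 390·exp(−0.09902·8) = 176.616 mg/L
Dose 5 (80 mg at t=16 h): 80·exp(−0.09902·4) = 53.836 mg/L
C(20) = 64.175 + 38.966 + 56.379 + 176.616 + 53.836 = 389.973 mg/L

389.973 mg/L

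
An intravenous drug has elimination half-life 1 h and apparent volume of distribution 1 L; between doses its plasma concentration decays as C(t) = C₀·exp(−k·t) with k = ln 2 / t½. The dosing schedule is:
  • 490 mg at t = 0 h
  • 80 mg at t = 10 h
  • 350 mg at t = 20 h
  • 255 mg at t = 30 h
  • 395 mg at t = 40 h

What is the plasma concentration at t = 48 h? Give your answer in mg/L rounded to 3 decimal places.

1.544 mg/L

k = ln 2 / 1 = 0.69315 per h
Dose 1 (490 mg at t=0 h): 490·exp(−0.69315·48) = 0.000 mg/L
Dose 2 (80 mg at t=10 h): 80·exp(−0.69315·38) = 0.000 mg/L
Dose 3 (350 mg at t=20 h): 350·exp(−0.69315·28) = 0.000 mg/L
Dose 4 (255 mg at t=30 h): 255·exp(−0.69315·18) = 0.001 mg/L
Dose 5 (395 mg at t=40 h): 395·exp(−0.69315·8) = 1.543 mg/L
C(48) = 0.000 + 0.000 + 0.000 + 0.001 + 1.543 = 1.544 mg/L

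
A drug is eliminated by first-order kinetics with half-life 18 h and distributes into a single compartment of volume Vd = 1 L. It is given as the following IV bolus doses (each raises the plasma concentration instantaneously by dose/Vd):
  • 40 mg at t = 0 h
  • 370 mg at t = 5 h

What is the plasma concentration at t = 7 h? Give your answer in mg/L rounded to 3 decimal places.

k = ln 2 / 18 = 0.03851 per h
Dose 1 (40 mg at t=0 h): 40·exp(−0.03851·7) = 30.549 mg/L
Dose 2 (370 mg at t=5 h): 370·exp(−0.03851·2) = 342.574 mg/L
C(7) = 30.549 + 342.574 = 373.122 mg/L

373.122 mg/L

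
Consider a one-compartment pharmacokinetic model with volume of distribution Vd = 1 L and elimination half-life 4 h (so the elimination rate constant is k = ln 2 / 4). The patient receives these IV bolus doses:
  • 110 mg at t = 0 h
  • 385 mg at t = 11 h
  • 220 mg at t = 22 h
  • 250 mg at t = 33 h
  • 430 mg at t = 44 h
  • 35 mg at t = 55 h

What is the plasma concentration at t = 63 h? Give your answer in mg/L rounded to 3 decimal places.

k = ln 2 / 4 = 0.17329 per h
Dose 1 (110 mg at t=0 h): 110·exp(−0.17329·63) = 0.002 mg/L
Dose 2 (385 mg at t=11 h): 385·exp(−0.17329·52) = 0.047 mg/L
Dose 3 (220 mg at t=22 h): 220·exp(−0.17329·41) = 0.181 mg/L
Dose 4 (250 mg at t=33 h): 250·exp(−0.17329·30) = 1.381 mg/L
Dose 5 (430 mg at t=44 h): 430·exp(−0.17329·19) = 15.980 mg/L
Dose 6 (35 mg at t=55 h): 35·exp(−0.17329·8) = 8.750 mg/L
C(63) = 0.002 + 0.047 + 0.181 + 1.381 + 15.980 + 8.750 = 26.341 mg/L

26.341 mg/L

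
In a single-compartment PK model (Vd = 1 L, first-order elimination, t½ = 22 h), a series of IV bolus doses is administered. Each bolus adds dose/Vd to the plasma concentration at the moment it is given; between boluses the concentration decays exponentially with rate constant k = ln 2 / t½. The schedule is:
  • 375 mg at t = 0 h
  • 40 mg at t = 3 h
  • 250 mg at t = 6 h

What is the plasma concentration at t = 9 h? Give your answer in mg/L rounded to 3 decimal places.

542.974 mg/L

k = ln 2 / 22 = 0.03151 per h
Dose 1 (375 mg at t=0 h): 375·exp(−0.03151·9) = 282.412 mg/L
Dose 2 (40 mg at t=3 h): 40·exp(−0.03151·6) = 33.110 mg/L
Dose 3 (250 mg at t=6 h): 250·exp(−0.03151·3) = 227.452 mg/L
C(9) = 282.412 + 33.110 + 227.452 = 542.974 mg/L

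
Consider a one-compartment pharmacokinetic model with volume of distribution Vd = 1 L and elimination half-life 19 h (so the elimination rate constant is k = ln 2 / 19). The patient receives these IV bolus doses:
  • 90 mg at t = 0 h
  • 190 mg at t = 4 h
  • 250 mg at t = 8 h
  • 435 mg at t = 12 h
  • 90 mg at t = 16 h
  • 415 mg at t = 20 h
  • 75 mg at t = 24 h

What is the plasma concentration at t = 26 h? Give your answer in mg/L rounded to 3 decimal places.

976.304 mg/L

k = ln 2 / 19 = 0.03648 per h
Dose 1 (90 mg at t=0 h): 90·exp(−0.03648·26) = 34.858 mg/L
Dose 2 (190 mg at t=4 h): 190·exp(−0.03648·22) = 85.152 mg/L
Dose 3 (250 mg at t=8 h): 250·exp(−0.03648·18) = 129.644 mg/L
Dose 4 (435 mg at t=12 h): 435·exp(−0.03648·14) = 261.022 mg/L
Dose 5 (90 mg at t=16 h): 90·exp(−0.03648·10) = 62.489 mg/L
Dose 6 (415 mg at t=20 h): 415·exp(−0.03648·6) = 333.416 mg/L
Dose 7 (75 mg at t=24 h): 75·exp(−0.03648·2) = 69.723 mg/L
C(26) = 34.858 + 85.152 + 129.644 + 261.022 + 62.489 + 333.416 + 69.723 = 976.304 mg/L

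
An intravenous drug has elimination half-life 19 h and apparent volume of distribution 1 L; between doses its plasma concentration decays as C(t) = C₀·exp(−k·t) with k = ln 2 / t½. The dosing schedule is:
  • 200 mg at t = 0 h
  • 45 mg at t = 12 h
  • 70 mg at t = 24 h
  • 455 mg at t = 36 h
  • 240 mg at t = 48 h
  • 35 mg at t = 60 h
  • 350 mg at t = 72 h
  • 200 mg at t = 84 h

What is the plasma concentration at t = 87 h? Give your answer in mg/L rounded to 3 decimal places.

k = ln 2 / 19 = 0.03648 per h
Dose 1 (200 mg at t=0 h): 200·exp(−0.03648·87) = 8.368 mg/L
Dose 2 (45 mg at t=12 h): 45·exp(−0.03648·75) = 2.917 mg/L
Dose 3 (70 mg at t=24 h): 70·exp(−0.03648·63) = 7.030 mg/L
Dose 4 (455 mg at t=36 h): 455·exp(−0.03648·51) = 70.792 mg/L
Dose 5 (240 mg at t=48 h): 240·exp(−0.03648·39) = 57.851 mg/L
Dose 6 (35 mg at t=60 h): 35·exp(−0.03648·27) = 13.070 mg/L
Dose 7 (350 mg at t=72 h): 350·exp(−0.03648·15) = 202.494 mg/L
Dose 8 (200 mg at t=84 h): 200·exp(−0.03648·3) = 179.266 mg/L
C(87) = 8.368 + 2.917 + 7.030 + 70.792 + 57.851 + 13.070 + 202.494 + 179.266 = 541.789 mg/L

541.789 mg/L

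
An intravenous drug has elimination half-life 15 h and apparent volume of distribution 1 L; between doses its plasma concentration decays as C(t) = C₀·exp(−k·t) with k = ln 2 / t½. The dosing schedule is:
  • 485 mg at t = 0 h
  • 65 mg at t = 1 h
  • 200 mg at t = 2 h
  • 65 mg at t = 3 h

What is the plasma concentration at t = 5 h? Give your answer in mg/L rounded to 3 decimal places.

672.347 mg/L

k = ln 2 / 15 = 0.04621 per h
Dose 1 (485 mg at t=0 h): 485·exp(−0.04621·5) = 384.945 mg/L
Dose 2 (65 mg at t=1 h): 65·exp(−0.04621·4) = 54.030 mg/L
Dose 3 (200 mg at t=2 h): 200·exp(−0.04621·3) = 174.110 mg/L
Dose 4 (65 mg at t=3 h): 65·exp(−0.04621·2) = 59.262 mg/L
C(5) = 384.945 + 54.030 + 174.110 + 59.262 = 672.347 mg/L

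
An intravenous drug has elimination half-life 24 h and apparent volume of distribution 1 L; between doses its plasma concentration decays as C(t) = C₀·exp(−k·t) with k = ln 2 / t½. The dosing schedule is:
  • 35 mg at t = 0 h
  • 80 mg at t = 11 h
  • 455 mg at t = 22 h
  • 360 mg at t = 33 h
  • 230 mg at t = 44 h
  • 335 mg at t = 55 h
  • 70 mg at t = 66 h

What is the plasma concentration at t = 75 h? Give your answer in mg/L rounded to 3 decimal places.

k = ln 2 / 24 = 0.02888 per h
Dose 1 (35 mg at t=0 h): 35·exp(−0.02888·75) = 4.012 mg/L
Dose 2 (80 mg at t=11 h): 80·exp(−0.02888·64) = 12.599 mg/L
Dose 3 (455 mg at t=22 h): 455·exp(−0.02888·53) = 98.455 mg/L
Dose 4 (360 mg at t=33 h): 360·exp(−0.02888·42) = 107.029 mg/L
Dose 5 (230 mg at t=44 h): 230·exp(−0.02888·31) = 93.950 mg/L
Dose 6 (335 mg at t=55 h): 335·exp(−0.02888·20) = 188.012 mg/L
Dose 7 (70 mg at t=66 h): 70·exp(−0.02888·9) = 53.977 mg/L
C(75) = 4.012 + 12.599 + 98.455 + 107.029 + 93.950 + 188.012 + 53.977 = 558.034 mg/L

558.034 mg/L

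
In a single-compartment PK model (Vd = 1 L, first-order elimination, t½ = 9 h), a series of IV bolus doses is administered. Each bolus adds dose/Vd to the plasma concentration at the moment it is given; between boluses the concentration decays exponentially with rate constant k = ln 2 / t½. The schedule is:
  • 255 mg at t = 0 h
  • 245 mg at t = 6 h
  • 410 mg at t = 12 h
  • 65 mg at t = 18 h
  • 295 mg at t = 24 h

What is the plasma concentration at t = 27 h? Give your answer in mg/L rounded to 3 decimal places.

k = ln 2 / 9 = 0.07702 per h
Dose 1 (255 mg at t=0 h): 255·exp(−0.07702·27) = 31.875 mg/L
Dose 2 (245 mg at t=6 h): 245·exp(−0.07702·21) = 48.614 mg/L
Dose 3 (410 mg at t=12 h): 410·exp(−0.07702·15) = 129.142 mg/L
Dose 4 (65 mg at t=18 h): 65·exp(−0.07702·9) = 32.500 mg/L
Dose 5 (295 mg at t=24 h): 295·exp(−0.07702·3) = 234.142 mg/L
C(27) = 31.875 + 48.614 + 129.142 + 32.500 + 234.142 = 476.273 mg/L

476.273 mg/L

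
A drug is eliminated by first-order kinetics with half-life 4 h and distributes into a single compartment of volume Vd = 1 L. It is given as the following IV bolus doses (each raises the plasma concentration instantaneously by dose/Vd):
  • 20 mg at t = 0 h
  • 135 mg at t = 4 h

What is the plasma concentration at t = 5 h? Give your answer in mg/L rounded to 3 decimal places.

121.930 mg/L

k = ln 2 / 4 = 0.17329 per h
Dose 1 (20 mg at t=0 h): 20·exp(−0.17329·5) = 8.409 mg/L
Dose 2 (135 mg at t=4 h): 135·exp(−0.17329·1) = 113.521 mg/L
C(5) = 8.409 + 113.521 = 121.930 mg/L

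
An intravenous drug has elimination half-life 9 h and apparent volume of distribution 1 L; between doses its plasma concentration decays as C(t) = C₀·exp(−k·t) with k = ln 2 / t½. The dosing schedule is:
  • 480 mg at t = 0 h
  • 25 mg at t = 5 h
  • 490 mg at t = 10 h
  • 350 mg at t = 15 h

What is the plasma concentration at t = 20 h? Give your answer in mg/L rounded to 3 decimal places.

575.721 mg/L

k = ln 2 / 9 = 0.07702 per h
Dose 1 (480 mg at t=0 h): 480·exp(−0.07702·20) = 102.869 mg/L
Dose 2 (25 mg at t=5 h): 25·exp(−0.07702·15) = 7.875 mg/L
Dose 3 (490 mg at t=10 h): 490·exp(−0.07702·10) = 226.839 mg/L
Dose 4 (350 mg at t=15 h): 350·exp(−0.07702·5) = 238.138 mg/L
C(20) = 102.869 + 7.875 + 226.839 + 238.138 = 575.721 mg/L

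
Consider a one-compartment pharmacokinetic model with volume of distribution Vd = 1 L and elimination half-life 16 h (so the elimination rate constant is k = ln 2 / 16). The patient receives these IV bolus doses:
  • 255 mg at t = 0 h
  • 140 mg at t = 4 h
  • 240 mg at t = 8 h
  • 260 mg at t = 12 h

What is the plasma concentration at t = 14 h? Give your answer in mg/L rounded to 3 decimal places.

653.305 mg/L

k = ln 2 / 16 = 0.04332 per h
Dose 1 (255 mg at t=0 h): 255·exp(−0.04332·14) = 139.040 mg/L
Dose 2 (140 mg at t=4 h): 140·exp(−0.04332·10) = 90.779 mg/L
Dose 3 (240 mg at t=8 h): 240·exp(−0.04332·6) = 185.065 mg/L
Dose 4 (260 mg at t=12 h): 260·exp(−0.04332·2) = 238.421 mg/L
C(14) = 139.040 + 90.779 + 185.065 + 238.421 = 653.305 mg/L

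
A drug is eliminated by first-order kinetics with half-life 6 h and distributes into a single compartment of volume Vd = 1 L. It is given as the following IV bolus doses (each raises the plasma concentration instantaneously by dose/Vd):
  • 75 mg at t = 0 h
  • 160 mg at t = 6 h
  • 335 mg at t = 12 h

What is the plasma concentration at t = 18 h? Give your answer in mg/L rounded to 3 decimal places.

216.875 mg/L

k = ln 2 / 6 = 0.11552 per h
Dose 1 (75 mg at t=0 h): 75·exp(−0.11552·18) = 9.375 mg/L
Dose 2 (160 mg at t=6 h): 160·exp(−0.11552·12) = 40.000 mg/L
Dose 3 (335 mg at t=12 h): 335·exp(−0.11552·6) = 167.500 mg/L
C(18) = 9.375 + 40.000 + 167.500 = 216.875 mg/L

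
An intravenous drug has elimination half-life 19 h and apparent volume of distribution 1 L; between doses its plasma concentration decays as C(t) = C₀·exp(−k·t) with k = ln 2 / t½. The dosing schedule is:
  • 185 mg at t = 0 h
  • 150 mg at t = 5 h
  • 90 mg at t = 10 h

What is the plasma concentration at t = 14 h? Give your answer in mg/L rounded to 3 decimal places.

k = ln 2 / 19 = 0.03648 per h
Dose 1 (185 mg at t=0 h): 185·exp(−0.03648·14) = 111.010 mg/L
Dose 2 (150 mg at t=5 h): 150·exp(−0.03648·9) = 108.018 mg/L
Dose 3 (90 mg at t=10 h): 90·exp(−0.03648·4) = 77.780 mg/L
C(14) = 111.010 + 108.018 + 77.780 = 296.808 mg/L

296.808 mg/L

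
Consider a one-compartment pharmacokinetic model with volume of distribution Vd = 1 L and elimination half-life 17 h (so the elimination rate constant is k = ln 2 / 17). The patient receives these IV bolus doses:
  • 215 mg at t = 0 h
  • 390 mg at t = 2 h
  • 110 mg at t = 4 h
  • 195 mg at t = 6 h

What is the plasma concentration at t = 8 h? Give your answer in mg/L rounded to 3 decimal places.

k = ln 2 / 17 = 0.04077 per h
Dose 1 (215 mg at t=0 h): 215·exp(−0.04077·8) = 155.159 mg/L
Dose 2 (390 mg at t=2 h): 390·exp(−0.04077·6) = 305.365 mg/L
Dose 3 (110 mg at t=4 h): 110·exp(−0.04077·4) = 93.446 mg/L
Dose 4 (195 mg at t=6 h): 195·exp(−0.04077·2) = 179.729 mg/L
C(8) = 155.159 + 305.365 + 93.446 + 179.729 = 733.700 mg/L

733.700 mg/L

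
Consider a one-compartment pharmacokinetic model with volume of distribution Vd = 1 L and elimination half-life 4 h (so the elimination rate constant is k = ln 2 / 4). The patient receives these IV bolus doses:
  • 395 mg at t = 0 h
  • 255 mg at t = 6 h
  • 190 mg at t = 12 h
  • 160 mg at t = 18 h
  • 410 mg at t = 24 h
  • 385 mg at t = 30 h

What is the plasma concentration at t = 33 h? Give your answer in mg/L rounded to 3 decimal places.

k = ln 2 / 4 = 0.17329 per h
Dose 1 (395 mg at t=0 h): 395·exp(−0.17329·33) = 1.297 mg/L
Dose 2 (255 mg at t=6 h): 255·exp(−0.17329·27) = 2.369 mg/L
Dose 3 (190 mg at t=12 h): 190·exp(−0.17329·21) = 4.993 mg/L
Dose 4 (160 mg at t=18 h): 160·exp(−0.17329·15) = 11.892 mg/L
Dose 5 (410 mg at t=24 h): 410·exp(−0.17329·9) = 86.192 mg/L
Dose 6 (385 mg at t=30 h): 385·exp(−0.17329·3) = 228.922 mg/L
C(33) = 1.297 + 2.369 + 4.993 + 11.892 + 86.192 + 228.922 = 335.666 mg/L

335.666 mg/L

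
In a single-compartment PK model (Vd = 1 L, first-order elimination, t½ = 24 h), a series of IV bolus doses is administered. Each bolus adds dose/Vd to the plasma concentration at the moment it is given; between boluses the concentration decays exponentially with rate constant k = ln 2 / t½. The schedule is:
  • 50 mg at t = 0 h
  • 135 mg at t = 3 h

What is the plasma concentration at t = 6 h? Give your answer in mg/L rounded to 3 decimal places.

165.840 mg/L

k = ln 2 / 24 = 0.02888 per h
Dose 1 (50 mg at t=0 h): 50·exp(−0.02888·6) = 42.045 mg/L
Dose 2 (135 mg at t=3 h): 135·exp(−0.02888·3) = 123.796 mg/L
C(6) = 42.045 + 123.796 = 165.840 mg/L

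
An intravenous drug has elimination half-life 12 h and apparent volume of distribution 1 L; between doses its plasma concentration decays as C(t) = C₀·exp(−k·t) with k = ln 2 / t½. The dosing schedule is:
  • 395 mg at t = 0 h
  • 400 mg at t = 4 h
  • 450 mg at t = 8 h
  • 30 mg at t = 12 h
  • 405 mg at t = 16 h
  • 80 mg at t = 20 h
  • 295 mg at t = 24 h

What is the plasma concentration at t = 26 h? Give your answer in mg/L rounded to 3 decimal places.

919.367 mg/L

k = ln 2 / 12 = 0.05776 per h
Dose 1 (395 mg at t=0 h): 395·exp(−0.05776·26) = 87.976 mg/L
Dose 2 (400 mg at t=4 h): 400·exp(−0.05776·22) = 112.246 mg/L
Dose 3 (450 mg at t=8 h): 450·exp(−0.05776·18) = 159.099 mg/L
Dose 4 (30 mg at t=12 h): 30·exp(−0.05776·14) = 13.363 mg/L
Dose 5 (405 mg at t=16 h): 405·exp(−0.05776·10) = 227.299 mg/L
Dose 6 (80 mg at t=20 h): 80·exp(−0.05776·6) = 56.569 mg/L
Dose 7 (295 mg at t=24 h): 295·exp(−0.05776·2) = 262.815 mg/L
C(26) = 87.976 + 112.246 + 159.099 + 13.363 + 227.299 + 56.569 + 262.815 = 919.367 mg/L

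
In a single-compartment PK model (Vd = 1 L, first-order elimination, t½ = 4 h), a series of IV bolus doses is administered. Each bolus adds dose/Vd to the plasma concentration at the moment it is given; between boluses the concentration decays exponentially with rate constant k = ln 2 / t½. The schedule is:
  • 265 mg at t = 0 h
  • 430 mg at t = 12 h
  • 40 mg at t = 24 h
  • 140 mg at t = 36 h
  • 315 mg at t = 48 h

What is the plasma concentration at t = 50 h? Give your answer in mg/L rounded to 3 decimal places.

k = ln 2 / 4 = 0.17329 per h
Dose 1 (265 mg at t=0 h): 265·exp(−0.17329·50) = 0.046 mg/L
Dose 2 (430 mg at t=12 h): 430·exp(−0.17329·38) = 0.594 mg/L
Dose 3 (40 mg at t=24 h): 40·exp(−0.17329·26) = 0.442 mg/L
Dose 4 (140 mg at t=36 h): 140·exp(−0.17329·14) = 12.374 mg/L
Dose 5 (315 mg at t=48 h): 315·exp(−0.17329·2) = 222.739 mg/L
C(50) = 0.046 + 0.594 + 0.442 + 12.374 + 222.739 = 236.195 mg/L

236.195 mg/L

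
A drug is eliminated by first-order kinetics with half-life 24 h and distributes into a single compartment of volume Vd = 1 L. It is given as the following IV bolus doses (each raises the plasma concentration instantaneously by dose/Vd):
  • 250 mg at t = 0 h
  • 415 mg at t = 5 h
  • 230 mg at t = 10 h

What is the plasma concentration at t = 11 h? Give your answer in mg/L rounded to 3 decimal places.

k = ln 2 / 24 = 0.02888 per h
Dose 1 (250 mg at t=0 h): 250·exp(−0.02888·11) = 181.957 mg/L
Dose 2 (415 mg at t=5 h): 415·exp(−0.02888·6) = 348.972 mg/L
Dose 3 (230 mg at t=10 h): 230·exp(−0.02888·1) = 223.452 mg/L
C(11) = 181.957 + 348.972 + 223.452 = 754.381 mg/L

754.381 mg/L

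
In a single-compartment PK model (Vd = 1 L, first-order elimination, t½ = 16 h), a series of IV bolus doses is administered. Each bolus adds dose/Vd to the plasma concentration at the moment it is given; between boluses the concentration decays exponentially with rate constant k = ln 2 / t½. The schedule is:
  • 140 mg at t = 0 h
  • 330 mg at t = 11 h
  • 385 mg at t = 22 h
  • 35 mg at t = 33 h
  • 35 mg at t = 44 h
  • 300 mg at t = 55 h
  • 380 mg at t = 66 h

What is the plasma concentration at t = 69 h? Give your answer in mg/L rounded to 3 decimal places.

600.521 mg/L

k = ln 2 / 16 = 0.04332 per h
Dose 1 (140 mg at t=0 h): 140·exp(−0.04332·69) = 7.046 mg/L
Dose 2 (330 mg at t=11 h): 330·exp(−0.04332·58) = 26.747 mg/L
Dose 3 (385 mg at t=22 h): 385·exp(−0.04332·47) = 50.256 mg/L
Dose 4 (35 mg at t=33 h): 35·exp(−0.04332·36) = 7.358 mg/L
Dose 5 (35 mg at t=44 h): 35·exp(−0.04332·25) = 11.850 mg/L
Dose 6 (300 mg at t=55 h): 300·exp(−0.04332·14) = 163.576 mg/L
Dose 7 (380 mg at t=66 h): 380·exp(−0.04332·3) = 333.688 mg/L
C(69) = 7.046 + 26.747 + 50.256 + 7.358 + 11.850 + 163.576 + 333.688 = 600.521 mg/L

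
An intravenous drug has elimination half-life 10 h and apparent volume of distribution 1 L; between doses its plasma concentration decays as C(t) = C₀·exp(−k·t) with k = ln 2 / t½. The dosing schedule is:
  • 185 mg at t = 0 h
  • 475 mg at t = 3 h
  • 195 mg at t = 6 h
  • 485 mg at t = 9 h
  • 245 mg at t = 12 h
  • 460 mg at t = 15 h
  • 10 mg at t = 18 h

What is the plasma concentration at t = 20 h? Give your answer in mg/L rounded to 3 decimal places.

967.290 mg/L

k = ln 2 / 10 = 0.06931 per h
Dose 1 (185 mg at t=0 h): 185·exp(−0.06931·20) = 46.250 mg/L
Dose 2 (475 mg at t=3 h): 475·exp(−0.06931·17) = 146.198 mg/L
Dose 3 (195 mg at t=6 h): 195·exp(−0.06931·14) = 73.891 mg/L
Dose 4 (485 mg at t=9 h): 485·exp(−0.06931·11) = 226.261 mg/L
Dose 5 (245 mg at t=12 h): 245·exp(−0.06931·8) = 140.716 mg/L
Dose 6 (460 mg at t=15 h): 460·exp(−0.06931·5) = 325.269 mg/L
Dose 7 (10 mg at t=18 h): 10·exp(−0.06931·2) = 8.706 mg/L
C(20) = 46.250 + 146.198 + 73.891 + 226.261 + 140.716 + 325.269 + 8.706 = 967.290 mg/L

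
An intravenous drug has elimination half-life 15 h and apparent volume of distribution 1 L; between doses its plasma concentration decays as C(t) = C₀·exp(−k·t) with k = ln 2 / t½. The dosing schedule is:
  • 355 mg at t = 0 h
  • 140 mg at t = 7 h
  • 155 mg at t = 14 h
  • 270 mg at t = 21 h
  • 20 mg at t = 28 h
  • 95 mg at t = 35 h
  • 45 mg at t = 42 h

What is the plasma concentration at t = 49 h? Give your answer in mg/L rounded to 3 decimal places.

k = ln 2 / 15 = 0.04621 per h
Dose 1 (355 mg at t=0 h): 355·exp(−0.04621·49) = 36.886 mg/L
Dose 2 (140 mg at t=7 h): 140·exp(−0.04621·42) = 20.102 mg/L
Dose 3 (155 mg at t=14 h): 155·exp(−0.04621·35) = 30.756 mg/L
Dose 4 (270 mg at t=21 h): 270·exp(−0.04621·28) = 74.036 mg/L
Dose 5 (20 mg at t=28 h): 20·exp(−0.04621·21) = 7.579 mg/L
Dose 6 (95 mg at t=35 h): 95·exp(−0.04621·14) = 49.746 mg/L
Dose 7 (45 mg at t=42 h): 45·exp(−0.04621·7) = 32.564 mg/L
C(49) = 36.886 + 20.102 + 30.756 + 74.036 + 7.579 + 49.746 + 32.564 = 251.669 mg/L

251.669 mg/L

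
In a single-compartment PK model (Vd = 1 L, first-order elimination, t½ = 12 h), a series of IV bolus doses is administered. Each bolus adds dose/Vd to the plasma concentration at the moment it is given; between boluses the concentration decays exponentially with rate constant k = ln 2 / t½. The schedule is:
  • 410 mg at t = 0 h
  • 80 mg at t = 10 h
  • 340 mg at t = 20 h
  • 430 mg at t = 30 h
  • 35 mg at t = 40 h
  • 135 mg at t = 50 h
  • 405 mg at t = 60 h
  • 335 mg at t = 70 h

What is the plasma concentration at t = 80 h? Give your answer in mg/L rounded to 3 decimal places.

382.923 mg/L

k = ln 2 / 12 = 0.05776 per h
Dose 1 (410 mg at t=0 h): 410·exp(−0.05776·80) = 4.036 mg/L
Dose 2 (80 mg at t=10 h): 80·exp(−0.05776·70) = 1.403 mg/L
Dose 3 (340 mg at t=20 h): 340·exp(−0.05776·60) = 10.625 mg/L
Dose 4 (430 mg at t=30 h): 430·exp(−0.05776·50) = 23.943 mg/L
Dose 5 (35 mg at t=40 h): 35·exp(−0.05776·40) = 3.472 mg/L
Dose 6 (135 mg at t=50 h): 135·exp(−0.05776·30) = 23.865 mg/L
Dose 7 (405 mg at t=60 h): 405·exp(−0.05776·20) = 127.567 mg/L
Dose 8 (335 mg at t=70 h): 335·exp(−0.05776·10) = 188.012 mg/L
C(80) = 4.036 + 1.403 + 10.625 + 23.943 + 3.472 + 23.865 + 127.567 + 188.012 = 382.923 mg/L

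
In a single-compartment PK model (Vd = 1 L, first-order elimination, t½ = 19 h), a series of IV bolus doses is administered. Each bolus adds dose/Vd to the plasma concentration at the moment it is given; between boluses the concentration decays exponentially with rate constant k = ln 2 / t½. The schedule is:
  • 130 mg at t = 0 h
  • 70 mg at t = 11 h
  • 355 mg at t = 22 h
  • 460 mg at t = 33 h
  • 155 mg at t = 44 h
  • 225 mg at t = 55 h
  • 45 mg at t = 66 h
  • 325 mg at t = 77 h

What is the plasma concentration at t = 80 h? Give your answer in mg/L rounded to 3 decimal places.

k = ln 2 / 19 = 0.03648 per h
Dose 1 (130 mg at t=0 h): 130·exp(−0.03648·80) = 7.022 mg/L
Dose 2 (70 mg at t=11 h): 70·exp(−0.03648·69) = 5.648 mg/L
Dose 3 (355 mg at t=22 h): 355·exp(−0.03648·58) = 42.785 mg/L
Dose 4 (460 mg at t=33 h): 460·exp(−0.03648·47) = 82.814 mg/L
Dose 5 (155 mg at t=44 h): 155·exp(−0.03648·36) = 41.683 mg/L
Dose 6 (225 mg at t=55 h): 225·exp(−0.03648·25) = 90.384 mg/L
Dose 7 (45 mg at t=66 h): 45·exp(−0.03648·14) = 27.002 mg/L
Dose 8 (325 mg at t=77 h): 325·exp(−0.03648·3) = 291.308 mg/L
C(80) = 7.022 + 5.648 + 42.785 + 82.814 + 41.683 + 90.384 + 27.002 + 291.308 = 588.646 mg/L

588.646 mg/L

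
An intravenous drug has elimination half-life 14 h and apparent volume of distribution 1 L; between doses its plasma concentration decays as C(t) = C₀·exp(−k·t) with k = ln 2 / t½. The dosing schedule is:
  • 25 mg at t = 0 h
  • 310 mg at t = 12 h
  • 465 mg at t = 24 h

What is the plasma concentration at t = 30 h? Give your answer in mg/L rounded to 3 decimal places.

478.306 mg/L

k = ln 2 / 14 = 0.04951 per h
Dose 1 (25 mg at t=0 h): 25·exp(−0.04951·30) = 5.661 mg/L
Dose 2 (310 mg at t=12 h): 310·exp(−0.04951·18) = 127.152 mg/L
Dose 3 (465 mg at t=24 h): 465·exp(−0.04951·6) = 345.494 mg/L
C(30) = 5.661 + 127.152 + 345.494 = 478.306 mg/L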